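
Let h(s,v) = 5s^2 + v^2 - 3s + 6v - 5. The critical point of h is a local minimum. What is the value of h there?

∂h/∂s = 10s - 3 = 0 and ∂h/∂v = 2v + 6 = 0, so (s, v) = (3/10, -3).
The Hessian has h_{ss} = 10, h_{vv} = 2, h_{sv} = 0, giving D = 20 > 0 with h_{ss} > 0, so the point is a local minimum.
h(3/10, -3) = -289/20.

-289/20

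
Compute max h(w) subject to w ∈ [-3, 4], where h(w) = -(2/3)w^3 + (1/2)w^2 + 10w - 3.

h'(w) = -2w^2 + w + 10, which vanishes at w = -2 and w = 5/2.
Compare values at every candidate in [-3, 4]: h(-3) = -21/2; h(-2) = -47/3; h(5/2) = 353/24; h(4) = 7/3.
Hence the absolute maximum is 353/24 at w = 5/2.

353/24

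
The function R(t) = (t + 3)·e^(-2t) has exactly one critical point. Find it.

-5/2

R'(t) = 1·e^(-2t) + (t + 3)·(-2)·e^(-2t) = (-2t - 5)·e^(-2t). Since e^(-2t) > 0, the only critical point is t = -5/2.
R''(-5/2) has the same sign as -2 < 0, so this is a local maximum.
R(-5/2) = (1/2)·e^(5) ≈ 74.2066.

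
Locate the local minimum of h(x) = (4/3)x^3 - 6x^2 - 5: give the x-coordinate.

h'(x) = 4x^2 - 12x = 0 at x = 0, 3.
h''(x) = 8x - 12. h''(0) = -12 < 0 ⇒ local maximum; h''(3) = 12 > 0 ⇒ local minimum.
So the local minimum value is h(3) = -23.

3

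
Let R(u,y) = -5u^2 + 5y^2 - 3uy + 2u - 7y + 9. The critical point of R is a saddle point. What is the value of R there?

714/109

∂R/∂u = -10u - 3y + 2 = 0 and ∂R/∂y = -3u + 10y - 7 = 0, so (u, y) = (-1/109, 76/109).
The Hessian has R_{uu} = -10, R_{yy} = 10, R_{uy} = -3, giving D = -109 < 0, so the point is a saddle point.
R(-1/109, 76/109) = 714/109.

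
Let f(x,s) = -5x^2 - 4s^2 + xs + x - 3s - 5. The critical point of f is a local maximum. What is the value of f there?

∂f/∂x = -10x + s + 1 = 0 and ∂f/∂s = x - 8s - 3 = 0, so (x, s) = (5/79, -29/79).
The Hessian has f_{xx} = -10, f_{ss} = -8, f_{xs} = 1, giving D = 79 > 0 with f_{xx} < 0, so the point is a local maximum.
f(5/79, -29/79) = -349/79.

-349/79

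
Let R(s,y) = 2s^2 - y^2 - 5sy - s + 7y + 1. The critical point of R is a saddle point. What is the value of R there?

∂R/∂s = 4s - 5y - 1 = 0 and ∂R/∂y = -5s - 2y + 7 = 0, so (s, y) = (37/33, 23/33).
The Hessian has R_{ss} = 4, R_{yy} = -2, R_{sy} = -5, giving D = -33 < 0, so the point is a saddle point.
R(37/33, 23/33) = 95/33.

95/33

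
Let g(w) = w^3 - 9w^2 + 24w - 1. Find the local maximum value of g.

g'(w) = 3w^2 - 18w + 24 = 0 at w = 2, 4.
g''(w) = 6w - 18. g''(2) = -6 < 0 ⇒ local maximum; g''(4) = 6 > 0 ⇒ local minimum.
So the local maximum value is g(2) = 19.

19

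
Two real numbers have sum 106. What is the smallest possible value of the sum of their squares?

With a + b = 106, a^2 + b^2 = a^2 + (106 − a)^2.
The derivative 2a − 2(106 − a) = 4a − 212 vanishes at a = 53; second derivative 4 > 0, a minimum.
The minimum is 2·(53)^2 = 5618.

5618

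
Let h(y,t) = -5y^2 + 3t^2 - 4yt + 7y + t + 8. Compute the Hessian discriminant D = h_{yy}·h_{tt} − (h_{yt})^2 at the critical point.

-76

∂h/∂y = -10y - 4t + 7 = 0 and ∂h/∂t = -4y + 6t + 1 = 0, so (y, t) = (23/38, 9/38).
The Hessian has h_{yy} = -10, h_{tt} = 6, h_{yt} = -4, giving D = -76 < 0, so the point is a saddle point.
D = (-10)·(6) − (-4)^2 = -76.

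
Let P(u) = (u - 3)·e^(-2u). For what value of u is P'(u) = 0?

By the product rule, P'(u) = (-2u + 7)·e^(-2u). Since e^(-2u) > 0, the only critical point is u = 7/2.
P''(7/2) has the same sign as -2 < 0, so this is a local maximum.
P(7/2) = (1/2)·e^(-7) ≈ 0.0005.

7/2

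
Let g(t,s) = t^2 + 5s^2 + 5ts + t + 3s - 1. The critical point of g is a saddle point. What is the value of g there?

-6/5

∂g/∂t = 2t + 5s + 1 = 0 and ∂g/∂s = 5t + 10s + 3 = 0, so (t, s) = (-1, 1/5).
The Hessian has g_{tt} = 2, g_{ss} = 10, g_{ts} = 5, giving D = -5 < 0, so the point is a saddle point.
g(-1, 1/5) = -6/5.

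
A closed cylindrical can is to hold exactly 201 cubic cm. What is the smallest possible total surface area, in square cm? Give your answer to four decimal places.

189.9526

With radius r and height h, πr²h = 201 so h = 201/(πr²), and S(r) = 2πr² + 2πrh = 2πr² + 2·201/r.
S'(r) = 4πr − 2·201/r² = 0 ⇒ r³ = 201/(2π), so r ≈ 3.1745 and h = 2r ≈ 6.3490.
S''(r) = 4π + 4·201/r³ > 0, so this is the minimum; S ≈ 189.9526.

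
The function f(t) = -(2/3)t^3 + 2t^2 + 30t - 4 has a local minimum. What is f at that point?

-58

f'(t) = -2t^2 + 4t + 30 = 0 at t = -3, 5.
Second-derivative test with f''(t) = -4t + 4: f''(-3) = 16 > 0 ⇒ local minimum; f''(5) = -16 < 0 ⇒ local maximum.
Thus f has its local minimum at t = -3, with value -58.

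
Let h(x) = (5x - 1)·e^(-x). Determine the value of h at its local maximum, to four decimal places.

h'(x) = 5·e^(-x) + (5x - 1)·(-1)·e^(-x) = (-5x + 6)·e^(-x). Since e^(-x) > 0, the only critical point is x = 6/5.
h''(6/5) has the same sign as -5 < 0, so this is a local maximum.
h(6/5) = (5)·e^(-6/5) ≈ 1.5060.

1.5060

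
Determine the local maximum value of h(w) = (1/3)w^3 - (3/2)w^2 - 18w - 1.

Critical points: h'(w) = w^2 - 3w - 18 vanishes at w = -3, 6.
h''(w) = 2w - 3. h''(-3) = -9 < 0 ⇒ local maximum; h''(6) = 9 > 0 ⇒ local minimum.
So the local maximum value is h(-3) = 61/2.

61/2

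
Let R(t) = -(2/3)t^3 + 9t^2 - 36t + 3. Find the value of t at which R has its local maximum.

6

R'(t) = -2t^2 + 18t - 36. Setting R'(t) = 0 gives t ∈ {3, 6}.
Since R''(t) = -4t + 18, we get R''(3) = 6 > 0 ⇒ local minimum; R''(6) = -6 < 0 ⇒ local maximum.
The local maximum is R(6) = -33.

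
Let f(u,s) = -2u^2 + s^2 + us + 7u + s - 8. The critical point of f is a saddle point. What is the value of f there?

-32/9

∂f/∂u = -4u + s + 7 = 0 and ∂f/∂s = u + 2s + 1 = 0, so (u, s) = (13/9, -11/9).
The Hessian has f_{uu} = -4, f_{ss} = 2, f_{us} = 1, giving D = -9 < 0, so the point is a saddle point.
f(13/9, -11/9) = -32/9.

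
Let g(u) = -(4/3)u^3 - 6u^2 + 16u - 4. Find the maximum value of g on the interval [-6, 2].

g'(u) = -4u^2 - 12u + 16, which vanishes at u = -4 and u = 1.
Evaluating at the critical points and endpoints: g(-6) = -28, g(-4) = -236/3, g(1) = 14/3, g(2) = -20/3.
So the maximum is g(1) = 14/3.

14/3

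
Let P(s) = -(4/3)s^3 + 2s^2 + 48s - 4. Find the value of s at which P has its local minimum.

P'(s) = -4s^2 + 4s + 48 = 0 at s = -3, 4.
Since P''(s) = -8s + 4, we get P''(-3) = 28 > 0 ⇒ local minimum; P''(4) = -28 < 0 ⇒ local maximum.
Thus P has its local minimum at s = -3, with value -94.

-3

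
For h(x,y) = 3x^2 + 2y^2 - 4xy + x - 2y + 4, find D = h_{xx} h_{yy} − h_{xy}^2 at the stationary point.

∂h/∂x = 6x - 4y + 1 = 0 and ∂h/∂y = -4x + 4y - 2 = 0, so (x, y) = (1/2, 1).
The Hessian has h_{xx} = 6, h_{yy} = 4, h_{xy} = -4, giving D = 8 > 0 with h_{xx} > 0, so the point is a local minimum.
D = (6)·(4) − (-4)^2 = 8.

8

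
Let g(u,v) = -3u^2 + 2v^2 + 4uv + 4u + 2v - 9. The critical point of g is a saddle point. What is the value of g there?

-93/10

∂g/∂u = -6u + 4v + 4 = 0 and ∂g/∂v = 4u + 4v + 2 = 0, so (u, v) = (1/5, -7/10).
The Hessian has g_{uu} = -6, g_{vv} = 4, g_{uv} = 4, giving D = -40 < 0, so the point is a saddle point.
g(1/5, -7/10) = -93/10.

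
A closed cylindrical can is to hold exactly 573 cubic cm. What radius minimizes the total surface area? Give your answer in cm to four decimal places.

4.5012

With radius r and height h, πr²h = 573 so h = 573/(πr²), and S(r) = 2πr² + 2πrh = 2πr² + 2·573/r.
S'(r) = 4πr − 2·573/r² = 0 ⇒ r³ = 573/(2π), so r ≈ 4.5012 and h = 2r ≈ 9.0023.
S''(r) = 4π + 4·573/r³ > 0, so this is the minimum; S ≈ 381.9011.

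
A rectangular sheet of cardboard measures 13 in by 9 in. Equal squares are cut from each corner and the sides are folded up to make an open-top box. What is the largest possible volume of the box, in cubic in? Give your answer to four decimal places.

With cut size x, the volume is V(x) = x(13 − 2x)(9 − 2x) for 0 < x < 4.5.
V'(x) = 12x^2 − 88x + 117. Setting V'(x) = 0 gives x ≈ 1.7446 (the root in (0, 4.5)).
V''(x) = 24x − 88 is negative there, so this is the maximum; V ≈ 91.4382.

91.4382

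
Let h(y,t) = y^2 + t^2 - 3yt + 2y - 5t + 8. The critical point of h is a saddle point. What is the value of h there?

39/5

∂h/∂y = 2y - 3t + 2 = 0 and ∂h/∂t = -3y + 2t - 5 = 0, so (y, t) = (-11/5, -4/5).
The Hessian has h_{yy} = 2, h_{tt} = 2, h_{yt} = -3, giving D = -5 < 0, so the point is a saddle point.
h(-11/5, -4/5) = 39/5.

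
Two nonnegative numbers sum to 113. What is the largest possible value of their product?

With x + y = 113, the product is P(x) = x(113 − x).
P'(x) = 113 − 2x = 0 gives x = 113/2; P'' = −2 < 0, so this is the maximum.
P = 113/2·113/2 = 12769/4.

12769/4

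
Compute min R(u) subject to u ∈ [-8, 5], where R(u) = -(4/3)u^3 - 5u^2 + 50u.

-625/3

Differentiating, R'(u) = -4u^2 - 10u + 50; which vanishes at u = -5 and u = 5/2.
Compare values at every candidate in [-8, 5]: R(-8) = -112/3,  R(-5) = -625/3,  R(5/2) = 875/12,  R(5) = -125/3.
Hence the absolute minimum is -625/3 at u = -5.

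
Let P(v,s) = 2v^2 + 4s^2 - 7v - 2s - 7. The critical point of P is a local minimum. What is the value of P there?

-107/8

∂P/∂v = 4v - 7 = 0 and ∂P/∂s = 8s - 2 = 0, so (v, s) = (7/4, 1/4).
The Hessian has P_{vv} = 4, P_{ss} = 8, P_{vs} = 0, giving D = 32 > 0 with P_{vv} > 0, so the point is a local minimum.
P(7/4, 1/4) = -107/8.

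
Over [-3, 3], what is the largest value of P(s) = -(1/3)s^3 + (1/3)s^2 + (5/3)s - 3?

P'(s) = -s^2 + (2/3)s + 5/3, which vanishes at s = -1 and s = 5/3.
Compare values at every candidate in [-3, 3]: P(-3) = 4; P(-1) = -4; P(5/3) = -68/81; P(3) = -4.
Hence the absolute maximum is 4 at s = -3.

4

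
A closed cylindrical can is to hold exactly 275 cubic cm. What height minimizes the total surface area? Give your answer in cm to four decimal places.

7.0482

With radius r and height h, πr²h = 275 so h = 275/(πr²), and S(r) = 2πr² + 2πrh = 2πr² + 2·275/r.
S'(r) = 4πr − 2·275/r² = 0 ⇒ r³ = 275/(2π), so r ≈ 3.5241 and h = 2r ≈ 7.0482.
S''(r) = 4π + 4·275/r³ > 0, so this is the minimum; S ≈ 234.1009.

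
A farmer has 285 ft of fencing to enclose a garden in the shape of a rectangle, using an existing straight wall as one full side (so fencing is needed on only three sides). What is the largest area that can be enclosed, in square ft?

Let the sides perpendicular to the wall have length x and the parallel side y, so 2x + y = 285 and the area is A = xy = x(285 − 2x).
A'(x) = 285 − 4x = 0 gives x = 285/4, and A''(x) = −4 < 0 confirms a maximum.
Then y = 285 − 2·285/4 = 285/2 and A = 81225/8.

81225/8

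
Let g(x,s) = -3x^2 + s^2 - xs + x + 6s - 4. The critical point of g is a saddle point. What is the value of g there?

-153/13

∂g/∂x = -6x - s + 1 = 0 and ∂g/∂s = -x + 2s + 6 = 0, so (x, s) = (8/13, -35/13).
The Hessian has g_{xx} = -6, g_{ss} = 2, g_{xs} = -1, giving D = -13 < 0, so the point is a saddle point.
g(8/13, -35/13) = -153/13.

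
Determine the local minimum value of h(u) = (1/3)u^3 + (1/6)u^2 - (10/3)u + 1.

-413/162

h'(u) = u^2 + (1/3)u - 10/3 = 0 at u = -2, 5/3.
Since h''(u) = 2u + 1/3, we get h''(-2) = -11/3 < 0 ⇒ local maximum; h''(5/3) = 11/3 > 0 ⇒ local minimum.
The local minimum is h(5/3) = -413/162.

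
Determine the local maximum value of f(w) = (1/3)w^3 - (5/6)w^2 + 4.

4

f'(w) = w^2 - (5/3)w = 0 at w = 0, 5/3.
Since f''(w) = 2w - 5/3, we get f''(0) = -5/3 < 0 ⇒ local maximum; f''(5/3) = 5/3 > 0 ⇒ local minimum.
So the local maximum value is f(0) = 4.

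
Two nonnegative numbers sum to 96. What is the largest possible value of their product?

With x + y = 96, the product is P(x) = x(96 − x).
P'(x) = 96 − 2x = 0 gives x = 48; P'' = −2 < 0, so this is the maximum.
P = 48·48 = 2304.

2304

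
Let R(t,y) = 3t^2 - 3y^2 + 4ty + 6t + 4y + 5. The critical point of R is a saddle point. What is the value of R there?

2

∂R/∂t = 6t + 4y + 6 = 0 and ∂R/∂y = 4t - 6y + 4 = 0, so (t, y) = (-1, 0).
The Hessian has R_{tt} = 6, R_{yy} = -6, R_{ty} = 4, giving D = -52 < 0, so the point is a saddle point.
R(-1, 0) = 2.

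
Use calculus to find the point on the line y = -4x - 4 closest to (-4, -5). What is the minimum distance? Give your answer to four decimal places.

Minimize D(x)^2 = (x + 4)^2 + (-4x + 1)^2.
d/dx[D^2] = 2(x + 4) + 2·(-4)·(-4x + 1) = 0 ⇒ x = 0.
Then y = -4 and the distance is √(17) ≈ 4.1231.

4.1231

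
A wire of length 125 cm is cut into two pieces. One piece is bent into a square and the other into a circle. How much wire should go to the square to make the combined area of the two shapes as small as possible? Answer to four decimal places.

Let x be the length used for the square. Square side x/4; circle radius (125−x)/(2π).
A(x) = (x/4)² + π·((125−x)/(2π))² = x²/16 + (125−x)²/(4π) for 0 ≤ x ≤ 125. A'(x) = x/8 − (125−x)/(2π) = 0 gives x = 4·125/(π+4) ≈ 70.0124.
A'' = 1/8 + 1/(2π) > 0, so this gives the minimum combined area; x ≈ 70.0124 cm to the square.

70.0124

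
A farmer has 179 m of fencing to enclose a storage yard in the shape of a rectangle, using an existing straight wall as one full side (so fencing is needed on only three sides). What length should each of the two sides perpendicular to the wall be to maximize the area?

179/4

Let the sides perpendicular to the wall have length x and the parallel side y, so 2x + y = 179 and the area is A = xy = x(179 − 2x).
A'(x) = 179 − 4x = 0 gives x = 179/4, and A''(x) = −4 < 0 confirms a maximum.
Then y = 179 − 2·179/4 = 179/2 and A = 32041/8.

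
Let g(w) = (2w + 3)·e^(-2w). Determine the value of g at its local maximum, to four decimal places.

7.3891

Differentiating with the product rule gives g'(w) = (-4w - 4)·e^(-2w). Since e^(-2w) > 0, the only critical point is w = -1.
g''(-1) has the same sign as -4 < 0, so this is a local maximum.
g(-1) = (1)·e^(2) ≈ 7.3891.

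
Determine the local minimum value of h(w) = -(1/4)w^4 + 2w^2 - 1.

Critical points: h'(w) = -w^3 + 4w vanishes at w = -2, 0, 2.
Second-derivative test with h''(w) = -3w^2 + 4: h''(-2) = -8 < 0 ⇒ local maximum; h''(0) = 4 > 0 ⇒ local minimum; h''(2) = -8 < 0 ⇒ local maximum.
So the local minimum value is h(0) = -1.

-1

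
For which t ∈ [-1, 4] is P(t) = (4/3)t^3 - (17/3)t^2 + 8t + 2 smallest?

-1

Differentiating, P'(t) = 4t^2 - (34/3)t + 8; which vanishes at t = 4/3 and t = 3/2.
Candidates: P(-1) = -13; P(4/3) = 466/81; P(3/2) = 23/4; P(4) = 86/3.
The minimum over the interval is -13, attained at t = -1.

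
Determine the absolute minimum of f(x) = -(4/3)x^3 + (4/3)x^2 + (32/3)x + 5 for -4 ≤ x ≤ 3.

Differentiating, f'(x) = -4x^2 + (8/3)x + 32/3; which vanishes at x = -4/3 and x = 2.
Compare values at every candidate in [-4, 3]: f(-4) = 69,  f(-4/3) = -299/81,  f(2) = 21,  f(3) = 13.
Hence the absolute minimum is -299/81 at x = -4/3.

-299/81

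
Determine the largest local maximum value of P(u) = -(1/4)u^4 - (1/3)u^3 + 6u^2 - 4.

P'(u) = -u^3 - u^2 + 12u = 0 at u = -4, 0, 3.
P''(u) = -3u^2 - 2u + 12. P''(-4) = -28 < 0 ⇒ local maximum; P''(0) = 12 > 0 ⇒ local minimum; P''(3) = -21 < 0 ⇒ local maximum.
Thus P has its largest local maximum at u = -4, with value 148/3.

148/3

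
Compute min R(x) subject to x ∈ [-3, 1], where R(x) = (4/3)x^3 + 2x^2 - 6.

-24

R'(x) = 4x^2 + 4x, which vanishes at x = -1 and x = 0.
Candidates: R(-3) = -24; R(-1) = -16/3; R(0) = -6; R(1) = -8/3.
So the minimum is R(-3) = -24.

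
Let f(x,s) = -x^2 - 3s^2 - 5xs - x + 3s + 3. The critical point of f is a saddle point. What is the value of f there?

∂f/∂x = -2x - 5s - 1 = 0 and ∂f/∂s = -5x - 6s + 3 = 0, so (x, s) = (21/13, -11/13).
The Hessian has f_{xx} = -2, f_{ss} = -6, f_{xs} = -5, giving D = -13 < 0, so the point is a saddle point.
f(21/13, -11/13) = 12/13.

12/13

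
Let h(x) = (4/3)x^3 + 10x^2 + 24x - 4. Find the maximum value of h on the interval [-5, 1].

94/3

The derivative is 4x^2 + 20x + 24, which vanishes at x = -3 and x = -2.
Evaluating at the critical points and endpoints: h(-5) = -122/3; h(-3) = -22; h(-2) = -68/3; h(1) = 94/3.
So the maximum is h(1) = 94/3.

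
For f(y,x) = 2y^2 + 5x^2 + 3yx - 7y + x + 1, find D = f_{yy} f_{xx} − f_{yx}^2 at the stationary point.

∂f/∂y = 4y + 3x - 7 = 0 and ∂f/∂x = 3y + 10x + 1 = 0, so (y, x) = (73/31, -25/31).
The Hessian has f_{yy} = 4, f_{xx} = 10, f_{yx} = 3, giving D = 31 > 0 with f_{yy} > 0, so the point is a local minimum.
D = (4)·(10) − (3)^2 = 31.

31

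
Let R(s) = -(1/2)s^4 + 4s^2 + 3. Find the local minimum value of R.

R'(s) = -2s^3 + 8s = 0 at s = -2, 0, 2.
Second-derivative test with R''(s) = -6s^2 + 8: R''(-2) = -16 < 0 ⇒ local maximum; R''(0) = 8 > 0 ⇒ local minimum; R''(2) = -16 < 0 ⇒ local maximum.
The local minimum is R(0) = 3.

3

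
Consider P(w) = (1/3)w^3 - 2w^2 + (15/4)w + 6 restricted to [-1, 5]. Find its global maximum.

The derivative is w^2 - 4w + 15/4, which vanishes at w = 3/2 and w = 5/2.
Candidates: P(-1) = -1/12; P(3/2) = 33/4; P(5/2) = 97/12; P(5) = 197/12.
The maximum over the interval is 197/12, attained at w = 5.

197/12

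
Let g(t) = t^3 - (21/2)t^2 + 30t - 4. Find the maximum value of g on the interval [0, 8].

76

The derivative is 3t^2 - 21t + 30, which vanishes at t = 2 and t = 5.
Compare values at every candidate in [0, 8]: g(0) = -4; g(2) = 22; g(5) = 17/2; g(8) = 76.
So the maximum is g(8) = 76.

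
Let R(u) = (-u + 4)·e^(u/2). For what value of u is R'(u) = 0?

R'(u) = (-1)·e^(u/2) + (-u + 4)·(1/2)·e^(u/2) = (-(1/2)u + 1)·e^(u/2). Since e^(u/2) > 0, the only critical point is u = 2.
R''(2) has the same sign as -1/2 < 0, so this is a local maximum.
R(2) = (2)·e^(1) ≈ 5.4366.

2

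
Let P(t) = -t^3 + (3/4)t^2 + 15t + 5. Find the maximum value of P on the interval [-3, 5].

505/16

The derivative is -3t^2 + (3/2)t + 15, which vanishes at t = -2 and t = 5/2.
Candidates: P(-3) = -25/4, P(-2) = -14, P(5/2) = 505/16, P(5) = -105/4.
Hence the absolute maximum is 505/16 at t = 5/2.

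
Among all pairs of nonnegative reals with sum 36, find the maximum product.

324

With x + y = 36, the product is P(x) = x(36 − x).
P'(x) = 36 − 2x = 0 gives x = 18; P'' = −2 < 0, so this is the maximum.
P = 18·18 = 324.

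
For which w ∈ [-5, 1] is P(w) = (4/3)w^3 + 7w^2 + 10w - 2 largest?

Differentiating, P'(w) = 4w^2 + 14w + 10; which vanishes at w = -5/2 and w = -1.
Evaluating at the critical points and endpoints: P(-5) = -131/3,  P(-5/2) = -49/12,  P(-1) = -19/3,  P(1) = 49/3.
The maximum over the interval is 49/3, attained at w = 1.

1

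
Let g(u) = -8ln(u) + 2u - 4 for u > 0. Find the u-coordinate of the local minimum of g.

4

g'(u) = -8/u + 2 = 0 gives u = 4.
g''(u) = 8/u², which is positive for u > 0, so this is a local minimum.
g(4) = -8·ln(4) + 8 - 4 ≈ -7.0904.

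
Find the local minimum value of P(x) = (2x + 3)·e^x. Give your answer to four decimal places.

Differentiating with the product rule gives P'(x) = (2x + 5)·e^x. Since e^x > 0, the only critical point is x = -5/2.
P''(-5/2) has the same sign as 2 > 0, so this is a local minimum.
P(-5/2) = (-2)·e^(-5/2) ≈ -0.1642.

-0.1642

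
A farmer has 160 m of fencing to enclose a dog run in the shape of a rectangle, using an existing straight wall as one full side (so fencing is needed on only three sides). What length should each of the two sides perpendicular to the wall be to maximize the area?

40

Let the sides perpendicular to the wall have length x and the parallel side y, so 2x + y = 160 and the area is A = xy = x(160 − 2x).
A'(x) = 160 − 4x = 0 gives x = 40, and A''(x) = −4 < 0 confirms a maximum.
Then y = 160 − 2·40 = 80 and A = 3200.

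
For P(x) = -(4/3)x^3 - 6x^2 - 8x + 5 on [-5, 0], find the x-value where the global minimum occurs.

0

Differentiating, P'(x) = -4x^2 - 12x - 8; which vanishes at x = -2 and x = -1.
Candidates: P(-5) = 185/3; P(-2) = 23/3; P(-1) = 25/3; P(0) = 5.
Hence the absolute minimum is 5 at x = 0.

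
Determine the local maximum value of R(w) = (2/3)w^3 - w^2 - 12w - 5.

29/3

R'(w) = 2w^2 - 2w - 12. Setting R'(w) = 0 gives w ∈ {-2, 3}.
Second-derivative test with R''(w) = 4w - 2: R''(-2) = -10 < 0 ⇒ local maximum; R''(3) = 10 > 0 ⇒ local minimum.
The local maximum is R(-2) = 29/3.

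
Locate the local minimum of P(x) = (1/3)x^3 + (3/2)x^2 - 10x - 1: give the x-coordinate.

2

P'(x) = x^2 + 3x - 10. Setting P'(x) = 0 gives x ∈ {-5, 2}.
Since P''(x) = 2x + 3, we get P''(-5) = -7 < 0 ⇒ local maximum; P''(2) = 7 > 0 ⇒ local minimum.
Thus P has its local minimum at x = 2, with value -37/3.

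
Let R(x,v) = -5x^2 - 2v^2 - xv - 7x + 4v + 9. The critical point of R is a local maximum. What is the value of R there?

∂R/∂x = -10x - v - 7 = 0 and ∂R/∂v = -x - 4v + 4 = 0, so (x, v) = (-32/39, 47/39).
The Hessian has R_{xx} = -10, R_{vv} = -4, R_{xv} = -1, giving D = 39 > 0 with R_{xx} < 0, so the point is a local maximum.
R(-32/39, 47/39) = 557/39.

557/39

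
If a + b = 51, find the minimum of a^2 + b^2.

2601/2

With a + b = 51, a^2 + b^2 = a^2 + (51 − a)^2.
The derivative 2a − 2(51 − a) = 4a − 102 vanishes at a = 51/2; second derivative 4 > 0, a minimum.
The minimum is 2·(51/2)^2 = 2601/2.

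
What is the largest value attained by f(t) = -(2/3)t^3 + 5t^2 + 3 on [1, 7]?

134/3

The derivative is -2t^2 + 10t, whose only zero in [1, 7] is t = 5.
Evaluating at the critical points and endpoints: f(1) = 22/3; f(5) = 134/3; f(7) = 58/3.
Hence the absolute maximum is 134/3 at t = 5.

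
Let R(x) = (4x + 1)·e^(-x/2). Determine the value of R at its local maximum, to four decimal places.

3.3349

R'(x) = 4·e^(-x/2) + (4x + 1)·(-1/2)·e^(-x/2) = (-2x + 7/2)·e^(-x/2). Since e^(-x/2) > 0, the only critical point is x = 7/4.
R''(7/4) has the same sign as -2 < 0, so this is a local maximum.
R(7/4) = (8)·e^(-7/8) ≈ 3.3349.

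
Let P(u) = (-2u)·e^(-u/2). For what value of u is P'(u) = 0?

2

Differentiating with the product rule gives P'(u) = (u - 2)·e^(-u/2). Since e^(-u/2) > 0, the only critical point is u = 2.
P''(2) has the same sign as 1 > 0, so this is a local minimum.
P(2) = (-4)·e^(-1) ≈ -1.4715.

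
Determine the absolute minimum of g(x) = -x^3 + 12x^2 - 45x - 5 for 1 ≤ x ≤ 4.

The derivative is -3x^2 + 24x - 45, whose only zero in [1, 4] is x = 3.
Candidates: g(1) = -39; g(3) = -59; g(4) = -57.
Hence the absolute minimum is -59 at x = 3.

-59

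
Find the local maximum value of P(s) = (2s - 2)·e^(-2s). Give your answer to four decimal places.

By the product rule, P'(s) = (-4s + 6)·e^(-2s). Since e^(-2s) > 0, the only critical point is s = 3/2.
P''(3/2) has the same sign as -4 < 0, so this is a local maximum.
P(3/2) = (1)·e^(-3) ≈ 0.0498.

0.0498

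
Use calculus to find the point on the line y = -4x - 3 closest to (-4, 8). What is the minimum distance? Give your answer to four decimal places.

Minimize D(x)^2 = (x + 4)^2 + (-4x - 11)^2.
d/dx[D^2] = 2(x + 4) + 2·(-4)·(-4x - 11) = 0 ⇒ x = -48/17.
Then y = 141/17 and the distance is √(25/17) ≈ 1.2127.

1.2127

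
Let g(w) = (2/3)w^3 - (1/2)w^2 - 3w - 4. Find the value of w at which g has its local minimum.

3/2

g'(w) = 2w^2 - w - 3. Setting g'(w) = 0 gives w ∈ {-1, 3/2}.
Since g''(w) = 4w - 1, we get g''(-1) = -5 < 0 ⇒ local maximum; g''(3/2) = 5 > 0 ⇒ local minimum.
Thus g has its local minimum at w = 3/2, with value -59/8.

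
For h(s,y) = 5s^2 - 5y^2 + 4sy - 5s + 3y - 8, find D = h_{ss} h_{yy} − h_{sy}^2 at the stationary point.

∂h/∂s = 10s + 4y - 5 = 0 and ∂h/∂y = 4s - 10y + 3 = 0, so (s, y) = (19/58, 25/58).
The Hessian has h_{ss} = 10, h_{yy} = -10, h_{sy} = 4, giving D = -116 < 0, so the point is a saddle point.
D = (10)·(-10) − (4)^2 = -116.

-116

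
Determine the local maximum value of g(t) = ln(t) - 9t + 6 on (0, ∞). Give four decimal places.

g'(t) = 1/t − 9 = 0 gives t = 1/9.
g''(t) = -1/t², which is negative for t > 0, so this is a local maximum.
g(1/9) = 1·ln(1/9) - 1 + 6 ≈ 2.8028.

2.8028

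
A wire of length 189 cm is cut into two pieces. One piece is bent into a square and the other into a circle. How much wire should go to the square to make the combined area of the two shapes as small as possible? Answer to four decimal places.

Let x be the length used for the square. Square side x/4; circle radius (189−x)/(2π).
A(x) = (x/4)² + π·((189−x)/(2π))² = x²/16 + (189−x)²/(4π) for 0 ≤ x ≤ 189. A'(x) = x/8 − (189−x)/(2π) = 0 gives x = 4·189/(π+4) ≈ 105.8587.
A'' = 1/8 + 1/(2π) > 0, so this gives the minimum combined area; x ≈ 105.8587 cm to the square.

105.8587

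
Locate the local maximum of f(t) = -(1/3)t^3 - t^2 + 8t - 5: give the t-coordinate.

Critical points: f'(t) = -t^2 - 2t + 8 vanishes at t = -4, 2.
Since f''(t) = -2t - 2, we get f''(-4) = 6 > 0 ⇒ local minimum; f''(2) = -6 < 0 ⇒ local maximum.
The local maximum is f(2) = 13/3.

2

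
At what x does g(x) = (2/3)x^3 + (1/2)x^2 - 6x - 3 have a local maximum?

-2

Critical points: g'(x) = 2x^2 + x - 6 vanishes at x = -2, 3/2.
Since g''(x) = 4x + 1, we get g''(-2) = -7 < 0 ⇒ local maximum; g''(3/2) = 7 > 0 ⇒ local minimum.
Thus g has its local maximum at x = -2, with value 17/3.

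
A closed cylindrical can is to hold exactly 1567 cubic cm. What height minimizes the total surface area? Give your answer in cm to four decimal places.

With radius r and height h, πr²h = 1567 so h = 1567/(πr²), and S(r) = 2πr² + 2πrh = 2πr² + 2·1567/r.
S'(r) = 4πr − 2·1567/r² = 0 ⇒ r³ = 1567/(2π), so r ≈ 6.2945 and h = 2r ≈ 12.5891.
S''(r) = 4π + 4·1567/r³ > 0, so this is the minimum; S ≈ 746.8394.

12.5891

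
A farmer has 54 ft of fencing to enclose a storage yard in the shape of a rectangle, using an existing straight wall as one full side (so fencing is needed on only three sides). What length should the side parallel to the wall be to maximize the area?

27

Let the sides perpendicular to the wall have length x and the parallel side y, so 2x + y = 54 and the area is A = xy = x(54 − 2x).
A'(x) = 54 − 4x = 0 gives x = 27/2, and A''(x) = −4 < 0 confirms a maximum.
Then y = 54 − 2·27/2 = 27 and A = 729/2.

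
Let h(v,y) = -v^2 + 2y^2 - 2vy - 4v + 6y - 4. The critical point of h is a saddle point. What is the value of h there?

-25/3

∂h/∂v = -2v - 2y - 4 = 0 and ∂h/∂y = -2v + 4y + 6 = 0, so (v, y) = (-1/3, -5/3).
The Hessian has h_{vv} = -2, h_{yy} = 4, h_{vy} = -2, giving D = -12 < 0, so the point is a saddle point.
h(-1/3, -5/3) = -25/3.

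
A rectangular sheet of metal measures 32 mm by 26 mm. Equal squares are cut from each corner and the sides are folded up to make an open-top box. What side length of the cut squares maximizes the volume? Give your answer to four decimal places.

With cut size x, the volume is V(x) = x(32 − 2x)(26 − 2x) for 0 < x < 13.
V'(x) = 12x^2 − 232x + 832. Setting V'(x) = 0 gives x ≈ 4.7564 (the root in (0, 13)).
V''(x) = 24x − 232 is negative there, so this is the maximum; V ≈ 1763.4399.

4.7564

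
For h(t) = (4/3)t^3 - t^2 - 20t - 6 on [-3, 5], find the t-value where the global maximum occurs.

5

Differentiating, h'(t) = 4t^2 - 2t - 20; which vanishes at t = -2 and t = 5/2.
Evaluating at the critical points and endpoints: h(-3) = 9, h(-2) = 58/3, h(5/2) = -497/12, h(5) = 107/3.
The maximum over the interval is 107/3, attained at t = 5.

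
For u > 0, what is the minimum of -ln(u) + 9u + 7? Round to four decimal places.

10.1972

h'(u) = -1/u + 9 = 0 gives u = 1/9.
h''(u) = 1/u², which is positive for u > 0, so this is a local minimum.
h(1/9) = -1·ln(1/9) + 1 + 7 ≈ 10.1972.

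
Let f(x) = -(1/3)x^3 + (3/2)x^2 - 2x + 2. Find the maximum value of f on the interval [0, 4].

2

The derivative is -x^2 + 3x - 2, which vanishes at x = 1 and x = 2.
Evaluating at the critical points and endpoints: f(0) = 2; f(1) = 7/6; f(2) = 4/3; f(4) = -10/3.
Hence the absolute maximum is 2 at x = 0.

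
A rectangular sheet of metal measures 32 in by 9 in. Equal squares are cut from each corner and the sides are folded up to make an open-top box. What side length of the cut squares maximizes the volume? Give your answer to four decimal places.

With cut size x, the volume is V(x) = x(32 − 2x)(9 − 2x) for 0 < x < 4.5.
V'(x) = 12x^2 − 164x + 288. Setting V'(x) = 0 gives x ≈ 2.0695 (the root in (0, 4.5)).
V''(x) = 24x − 164 is negative there, so this is the maximum; V ≈ 280.2772.

2.0695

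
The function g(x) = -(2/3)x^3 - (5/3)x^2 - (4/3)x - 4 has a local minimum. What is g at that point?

g'(x) = -2x^2 - (10/3)x - 4/3 = 0 at x = -1, -2/3.
Second-derivative test with g''(x) = -4x - 10/3: g''(-1) = 2/3 > 0 ⇒ local minimum; g''(-2/3) = -2/3 < 0 ⇒ local maximum.
Thus g has its local minimum at x = -1, with value -11/3.

-11/3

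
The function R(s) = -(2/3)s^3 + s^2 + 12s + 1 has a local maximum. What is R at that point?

28

Critical points: R'(s) = -2s^2 + 2s + 12 vanishes at s = -2, 3.
Since R''(s) = -4s + 2, we get R''(-2) = 10 > 0 ⇒ local minimum; R''(3) = -10 < 0 ⇒ local maximum.
So the local maximum value is R(3) = 28.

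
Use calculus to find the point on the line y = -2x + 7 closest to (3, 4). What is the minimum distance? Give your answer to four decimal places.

1.3416

Minimize D(x)^2 = (x - 3)^2 + (-2x + 3)^2.
d/dx[D^2] = 2(x - 3) + 2·(-2)·(-2x + 3) = 0 ⇒ x = 9/5.
Then y = 17/5 and the distance is √(9/5) ≈ 1.3416.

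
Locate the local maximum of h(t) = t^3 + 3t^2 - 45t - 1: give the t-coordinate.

-5

Critical points: h'(t) = 3t^2 + 6t - 45 vanishes at t = -5, 3.
Second-derivative test with h''(t) = 6t + 6: h''(-5) = -24 < 0 ⇒ local maximum; h''(3) = 24 > 0 ⇒ local minimum.
So the local maximum value is h(-5) = 174.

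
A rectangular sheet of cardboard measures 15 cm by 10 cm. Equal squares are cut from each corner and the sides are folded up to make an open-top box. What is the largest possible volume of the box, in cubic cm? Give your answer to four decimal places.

With cut size x, the volume is V(x) = x(15 − 2x)(10 − 2x) for 0 < x < 5.
V'(x) = 12x^2 − 100x + 150. Setting V'(x) = 0 gives x ≈ 1.9619 (the root in (0, 5)).
V''(x) = 24x − 100 is negative there, so this is the maximum; V ≈ 132.0382.

132.0382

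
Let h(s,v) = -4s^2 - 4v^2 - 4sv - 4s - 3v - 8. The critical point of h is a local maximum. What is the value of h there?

-83/12

∂h/∂s = -8s - 4v - 4 = 0 and ∂h/∂v = -4s - 8v - 3 = 0, so (s, v) = (-5/12, -1/6).
The Hessian has h_{ss} = -8, h_{vv} = -8, h_{sv} = -4, giving D = 48 > 0 with h_{ss} < 0, so the point is a local maximum.
h(-5/12, -1/6) = -83/12.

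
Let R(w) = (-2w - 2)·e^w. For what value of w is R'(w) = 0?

-2

By the product rule, R'(w) = (-2w - 4)·e^w. Since e^w > 0, the only critical point is w = -2.
R''(-2) has the same sign as -2 < 0, so this is a local maximum.
R(-2) = (2)·e^(-2) ≈ 0.2707.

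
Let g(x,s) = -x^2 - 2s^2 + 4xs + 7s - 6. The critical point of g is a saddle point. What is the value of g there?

-97/8

∂g/∂x = -2x + 4s = 0 and ∂g/∂s = 4x - 4s + 7 = 0, so (x, s) = (-7/2, -7/4).
The Hessian has g_{xx} = -2, g_{ss} = -4, g_{xs} = 4, giving D = -8 < 0, so the point is a saddle point.
g(-7/2, -7/4) = -97/8.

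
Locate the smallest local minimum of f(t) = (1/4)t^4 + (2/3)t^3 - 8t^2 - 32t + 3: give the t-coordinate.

4

f'(t) = t^3 + 2t^2 - 16t - 32 = 0 at t = -4, -2, 4.
f''(t) = 3t^2 + 4t - 16. f''(-4) = 16 > 0 ⇒ local minimum; f''(-2) = -12 < 0 ⇒ local maximum; f''(4) = 48 > 0 ⇒ local minimum.
So the smallest local minimum value is f(4) = -439/3.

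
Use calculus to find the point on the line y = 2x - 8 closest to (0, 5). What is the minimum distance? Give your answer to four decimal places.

5.8138

Minimize D(x)^2 = (x + 0)^2 + (2x - 13)^2.
d/dx[D^2] = 2(x + 0) + 2·2·(2x - 13) = 0 ⇒ x = 26/5.
Then y = 12/5 and the distance is √(169/5) ≈ 5.8138.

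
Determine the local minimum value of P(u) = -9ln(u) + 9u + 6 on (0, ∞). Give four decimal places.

P'(u) = -9/u + 9 = 0 gives u = 1.
P''(u) = 9/u², which is positive for u > 0, so this is a local minimum.
P(1) = -9·ln(1) + 9 + 6 ≈ 15.0000.

15.0000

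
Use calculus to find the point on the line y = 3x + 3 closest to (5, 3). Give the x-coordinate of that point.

1/2

Minimize D(x)^2 = (x - 5)^2 + (3x)^2.
d/dx[D^2] = 2(x - 5) + 2·3·(3x) = 0 ⇒ x = 1/2.
Then y = 9/2 and the distance is √(45/2) ≈ 4.7434.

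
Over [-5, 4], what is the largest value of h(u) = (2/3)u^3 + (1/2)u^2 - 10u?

Differentiating, h'(u) = 2u^2 + u - 10; which vanishes at u = -5/2 and u = 2.
Evaluating at the critical points and endpoints: h(-5) = -125/6; h(-5/2) = 425/24; h(2) = -38/3; h(4) = 32/3.
So the maximum is h(-5/2) = 425/24.

425/24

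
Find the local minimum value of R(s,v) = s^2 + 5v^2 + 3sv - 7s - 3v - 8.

-279/11

∂R/∂s = 2s + 3v - 7 = 0 and ∂R/∂v = 3s + 10v - 3 = 0, so (s, v) = (61/11, -15/11).
The Hessian has R_{ss} = 2, R_{vv} = 10, R_{sv} = 3, giving D = 11 > 0 with R_{ss} > 0, so the point is a local minimum.
R(61/11, -15/11) = -279/11.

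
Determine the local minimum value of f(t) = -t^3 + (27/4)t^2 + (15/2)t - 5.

f'(t) = -3t^2 + (27/2)t + 15/2. Setting f'(t) = 0 gives t ∈ {-1/2, 5}.
Second-derivative test with f''(t) = -6t + 27/2: f''(-1/2) = 33/2 > 0 ⇒ local minimum; f''(5) = -33/2 < 0 ⇒ local maximum.
The local minimum is f(-1/2) = -111/16.

-111/16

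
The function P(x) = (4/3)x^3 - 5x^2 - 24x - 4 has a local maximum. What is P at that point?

P'(x) = 4x^2 - 10x - 24. Setting P'(x) = 0 gives x ∈ {-3/2, 4}.
Since P''(x) = 8x - 10, we get P''(-3/2) = -22 < 0 ⇒ local maximum; P''(4) = 22 > 0 ⇒ local minimum.
The local maximum is P(-3/2) = 65/4.

65/4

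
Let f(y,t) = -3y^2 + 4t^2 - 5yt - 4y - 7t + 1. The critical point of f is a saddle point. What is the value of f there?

130/73

∂f/∂y = -6y - 5t - 4 = 0 and ∂f/∂t = -5y + 8t - 7 = 0, so (y, t) = (-67/73, 22/73).
The Hessian has f_{yy} = -6, f_{tt} = 8, f_{yt} = -5, giving D = -73 < 0, so the point is a saddle point.
f(-67/73, 22/73) = 130/73.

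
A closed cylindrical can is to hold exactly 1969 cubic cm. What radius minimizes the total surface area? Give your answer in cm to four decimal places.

6.7924

With radius r and height h, πr²h = 1969 so h = 1969/(πr²), and S(r) = 2πr² + 2πrh = 2πr² + 2·1969/r.
S'(r) = 4πr − 2·1969/r² = 0 ⇒ r³ = 1969/(2π), so r ≈ 6.7924 and h = 2r ≈ 13.5848.
S''(r) = 4π + 4·1969/r³ > 0, so this is the minimum; S ≈ 869.6510.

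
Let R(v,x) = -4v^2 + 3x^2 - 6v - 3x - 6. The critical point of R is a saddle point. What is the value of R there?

∂R/∂v = -8v - 6 = 0 and ∂R/∂x = 6x - 3 = 0, so (v, x) = (-3/4, 1/2).
The Hessian has R_{vv} = -8, R_{xx} = 6, R_{vx} = 0, giving D = -48 < 0, so the point is a saddle point.
R(-3/4, 1/2) = -9/2.

-9/2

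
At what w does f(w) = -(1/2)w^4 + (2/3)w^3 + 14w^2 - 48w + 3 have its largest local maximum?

f'(w) = -2w^3 + 2w^2 + 28w - 48. Setting f'(w) = 0 gives w ∈ {-4, 2, 3}.
Second-derivative test with f''(w) = -6w^2 + 4w + 28: f''(-4) = -84 < 0 ⇒ local maximum; f''(2) = 12 > 0 ⇒ local minimum; f''(3) = -14 < 0 ⇒ local maximum.
So the largest local maximum value is f(-4) = 745/3.

-4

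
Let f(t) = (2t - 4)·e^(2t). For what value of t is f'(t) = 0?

f'(t) = 2·e^(2t) + (2t - 4)·2·e^(2t) = (4t - 6)·e^(2t). Since e^(2t) > 0, the only critical point is t = 3/2.
f''(3/2) has the same sign as 4 > 0, so this is a local minimum.
f(3/2) = (-1)·e^(3) ≈ -20.0855.

3/2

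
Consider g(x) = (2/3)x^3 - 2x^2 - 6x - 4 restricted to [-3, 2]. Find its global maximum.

The derivative is 2x^2 - 4x - 6, whose only zero in [-3, 2] is x = -1.
Compare values at every candidate in [-3, 2]: g(-3) = -22,  g(-1) = -2/3,  g(2) = -56/3.
So the maximum is g(-1) = -2/3.

-2/3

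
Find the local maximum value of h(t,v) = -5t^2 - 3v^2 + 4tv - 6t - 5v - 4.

∂h/∂t = -10t + 4v - 6 = 0 and ∂h/∂v = 4t - 6v - 5 = 0, so (t, v) = (-14/11, -37/22).
The Hessian has h_{tt} = -10, h_{vv} = -6, h_{tv} = 4, giving D = 44 > 0 with h_{tt} < 0, so the point is a local maximum.
h(-14/11, -37/22) = 177/44.

177/44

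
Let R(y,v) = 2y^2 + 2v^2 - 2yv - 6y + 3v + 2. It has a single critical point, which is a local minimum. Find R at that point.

∂R/∂y = 4y - 2v - 6 = 0 and ∂R/∂v = -2y + 4v + 3 = 0, so (y, v) = (3/2, 0).
The Hessian has R_{yy} = 4, R_{vv} = 4, R_{yv} = -2, giving D = 12 > 0 with R_{yy} > 0, so the point is a local minimum.
R(3/2, 0) = -5/2.

-5/2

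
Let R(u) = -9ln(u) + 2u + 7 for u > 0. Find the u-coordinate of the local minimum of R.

9/2

R'(u) = -9/u + 2 = 0 gives u = 9/2.
R''(u) = 9/u², which is positive for u > 0, so this is a local minimum.
R(9/2) = -9·ln(9/2) + 9 + 7 ≈ 2.4633.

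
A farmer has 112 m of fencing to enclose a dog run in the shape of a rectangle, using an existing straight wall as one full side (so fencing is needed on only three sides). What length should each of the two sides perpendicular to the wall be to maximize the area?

Let the sides perpendicular to the wall have length x and the parallel side y, so 2x + y = 112 and the area is A = xy = x(112 − 2x).
A'(x) = 112 − 4x = 0 gives x = 28, and A''(x) = −4 < 0 confirms a maximum.
Then y = 112 − 2·28 = 56 and A = 1568.

28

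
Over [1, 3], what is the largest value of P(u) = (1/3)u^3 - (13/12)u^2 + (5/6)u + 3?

The derivative is u^2 - (13/6)u + 5/6, whose only zero in [1, 3] is u = 5/3.
Evaluating at the critical points and endpoints: P(1) = 37/12, P(5/3) = 947/324, P(3) = 19/4.
The maximum over the interval is 19/4, attained at u = 3.

19/4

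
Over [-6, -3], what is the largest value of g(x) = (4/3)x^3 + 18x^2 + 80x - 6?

-120

Differentiating, g'(x) = 4x^2 + 36x + 80; which vanishes at x = -5 and x = -4.
Evaluating at the critical points and endpoints: g(-6) = -126; g(-5) = -368/3; g(-4) = -370/3; g(-3) = -120.
The maximum over the interval is -120, attained at x = -3.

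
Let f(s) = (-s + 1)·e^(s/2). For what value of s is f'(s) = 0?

-1

Differentiating with the product rule gives f'(s) = (-(1/2)s - 1/2)·e^(s/2). Since e^(s/2) > 0, the only critical point is s = -1.
f''(-1) has the same sign as -1/2 < 0, so this is a local maximum.
f(-1) = (2)·e^(-1/2) ≈ 1.2131.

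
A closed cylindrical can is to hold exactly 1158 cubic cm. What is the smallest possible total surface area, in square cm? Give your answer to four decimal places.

610.4549

With radius r and height h, πr²h = 1158 so h = 1158/(πr²), and S(r) = 2πr² + 2πrh = 2πr² + 2·1158/r.
S'(r) = 4πr − 2·1158/r² = 0 ⇒ r³ = 1158/(2π), so r ≈ 5.6908 and h = 2r ≈ 11.3817.
S''(r) = 4π + 4·1158/r³ > 0, so this is the minimum; S ≈ 610.4549.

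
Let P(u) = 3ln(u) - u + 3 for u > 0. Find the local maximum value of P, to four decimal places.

3.2958

P'(u) = 3/u − 1 = 0 gives u = 3.
P''(u) = -3/u², which is negative for u > 0, so this is a local maximum.
P(3) = 3·ln(3) - 3 + 3 ≈ 3.2958.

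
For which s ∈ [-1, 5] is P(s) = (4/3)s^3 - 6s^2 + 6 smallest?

P'(s) = 4s^2 - 12s, which vanishes at s = 0 and s = 3.
Evaluating at the critical points and endpoints: P(-1) = -4/3, P(0) = 6, P(3) = -12, P(5) = 68/3.
The minimum over the interval is -12, attained at s = 3.

3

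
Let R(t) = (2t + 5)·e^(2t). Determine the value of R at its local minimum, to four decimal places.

-0.0025

Differentiating with the product rule gives R'(t) = (4t + 12)·e^(2t). Since e^(2t) > 0, the only critical point is t = -3.
R''(-3) has the same sign as 4 > 0, so this is a local minimum.
R(-3) = (-1)·e^(-6) ≈ -0.0025.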